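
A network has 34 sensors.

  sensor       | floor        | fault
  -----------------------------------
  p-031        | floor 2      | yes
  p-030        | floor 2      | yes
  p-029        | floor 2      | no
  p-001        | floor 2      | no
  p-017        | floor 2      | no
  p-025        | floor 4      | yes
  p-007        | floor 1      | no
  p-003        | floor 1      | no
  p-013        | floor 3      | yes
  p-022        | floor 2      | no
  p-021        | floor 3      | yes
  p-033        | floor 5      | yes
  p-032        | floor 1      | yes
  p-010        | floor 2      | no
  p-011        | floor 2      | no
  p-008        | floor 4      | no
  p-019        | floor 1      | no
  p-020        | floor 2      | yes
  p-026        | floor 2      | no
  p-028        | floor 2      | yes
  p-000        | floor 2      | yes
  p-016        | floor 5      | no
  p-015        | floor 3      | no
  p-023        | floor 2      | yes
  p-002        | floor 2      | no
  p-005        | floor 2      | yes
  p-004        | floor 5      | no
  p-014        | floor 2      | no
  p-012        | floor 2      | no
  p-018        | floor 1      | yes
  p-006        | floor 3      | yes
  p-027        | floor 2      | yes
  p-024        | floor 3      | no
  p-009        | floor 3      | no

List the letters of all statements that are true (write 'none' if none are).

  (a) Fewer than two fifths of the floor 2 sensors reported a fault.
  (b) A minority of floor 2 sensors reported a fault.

|A| = 18, |A ∩ B| = 8, |A ∖ B| = 10.
(a) |A ∩ B| / |A| < 2/5: fails.
(b) |A ∩ B| < |A ∖ B|: holds.

(b)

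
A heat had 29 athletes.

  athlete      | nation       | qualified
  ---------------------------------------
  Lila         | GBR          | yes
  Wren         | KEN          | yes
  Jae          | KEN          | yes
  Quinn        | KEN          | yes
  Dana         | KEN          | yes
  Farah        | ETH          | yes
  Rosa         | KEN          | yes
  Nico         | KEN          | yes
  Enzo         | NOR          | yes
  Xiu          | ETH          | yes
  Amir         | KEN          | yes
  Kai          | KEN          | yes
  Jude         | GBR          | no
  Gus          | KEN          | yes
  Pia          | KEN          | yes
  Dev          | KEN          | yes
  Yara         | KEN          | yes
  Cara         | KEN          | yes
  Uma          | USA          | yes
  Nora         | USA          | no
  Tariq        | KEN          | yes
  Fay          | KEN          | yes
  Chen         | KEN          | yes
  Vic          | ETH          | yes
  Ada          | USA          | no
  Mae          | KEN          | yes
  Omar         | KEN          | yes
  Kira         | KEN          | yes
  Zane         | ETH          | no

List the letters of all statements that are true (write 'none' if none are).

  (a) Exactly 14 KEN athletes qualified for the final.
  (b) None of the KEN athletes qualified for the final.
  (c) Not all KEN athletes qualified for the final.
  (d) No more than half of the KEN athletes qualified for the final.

none

|A| = 19, |A ∩ B| = 19, |A ∖ B| = 0.
(a) |A ∩ B| = 14: fails.
(b) A ∩ B = ∅ (|A ∩ B| = 0): fails.
(c) A ⊄ B (|A ∖ B| ≥ 1): fails.
(d) |A ∩ B| ≤ |A ∖ B|: fails.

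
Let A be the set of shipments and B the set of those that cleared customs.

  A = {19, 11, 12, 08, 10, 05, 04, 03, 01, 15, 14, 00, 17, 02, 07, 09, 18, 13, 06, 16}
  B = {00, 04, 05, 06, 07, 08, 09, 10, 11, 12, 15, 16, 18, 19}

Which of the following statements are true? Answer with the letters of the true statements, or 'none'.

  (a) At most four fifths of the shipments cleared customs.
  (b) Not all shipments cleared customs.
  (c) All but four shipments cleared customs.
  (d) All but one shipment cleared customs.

(a), (b)

|A| = 20, |A ∩ B| = 14, |A ∖ B| = 6.
(a) |A ∩ B| / |A| ≤ 4/5: holds.
(b) A ⊄ B (|A ∖ B| ≥ 1): holds.
(c) |A ∖ B| = 4: fails.
(d) |A ∖ B| = 1: fails.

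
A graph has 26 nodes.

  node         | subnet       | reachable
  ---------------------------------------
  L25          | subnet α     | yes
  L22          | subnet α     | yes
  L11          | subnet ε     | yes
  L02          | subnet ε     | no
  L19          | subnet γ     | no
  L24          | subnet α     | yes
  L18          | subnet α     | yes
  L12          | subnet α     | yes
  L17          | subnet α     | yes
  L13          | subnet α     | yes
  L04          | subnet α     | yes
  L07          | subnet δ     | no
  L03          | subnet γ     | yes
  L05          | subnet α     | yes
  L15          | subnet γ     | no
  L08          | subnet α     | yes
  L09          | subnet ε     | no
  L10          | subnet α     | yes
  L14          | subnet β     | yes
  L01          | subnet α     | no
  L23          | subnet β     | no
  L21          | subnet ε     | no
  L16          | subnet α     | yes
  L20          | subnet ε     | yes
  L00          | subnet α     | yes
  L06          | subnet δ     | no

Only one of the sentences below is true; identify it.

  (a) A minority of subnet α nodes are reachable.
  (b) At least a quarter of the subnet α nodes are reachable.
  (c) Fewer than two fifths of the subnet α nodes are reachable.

|A| = 14, |A ∩ B| = 13, |A ∖ B| = 1.
(a) requires |A ∩ B| < |A ∖ B|: false.
(b) requires |A ∩ B| / |A| ≥ 1/4: true.
(c) requires |A ∩ B| / |A| < 2/5: false.

(b)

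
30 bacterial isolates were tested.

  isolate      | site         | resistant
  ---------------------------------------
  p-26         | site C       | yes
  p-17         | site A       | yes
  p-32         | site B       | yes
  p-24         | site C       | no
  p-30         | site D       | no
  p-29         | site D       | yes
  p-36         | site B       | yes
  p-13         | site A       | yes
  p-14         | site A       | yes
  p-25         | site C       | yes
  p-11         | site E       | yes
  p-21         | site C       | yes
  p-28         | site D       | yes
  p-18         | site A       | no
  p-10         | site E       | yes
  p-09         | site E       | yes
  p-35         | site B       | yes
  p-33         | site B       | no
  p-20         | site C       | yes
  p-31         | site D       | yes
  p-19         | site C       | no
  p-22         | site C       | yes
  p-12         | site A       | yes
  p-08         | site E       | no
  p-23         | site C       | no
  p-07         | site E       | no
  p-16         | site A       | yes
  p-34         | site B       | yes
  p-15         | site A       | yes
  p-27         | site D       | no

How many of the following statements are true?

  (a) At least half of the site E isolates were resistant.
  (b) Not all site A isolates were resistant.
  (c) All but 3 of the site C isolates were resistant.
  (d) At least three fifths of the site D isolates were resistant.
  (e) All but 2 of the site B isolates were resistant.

(a) site E: |A| = 5, |A ∩ B| = 3; needs |A ∩ B| ≥ |A ∖ B| — true.
(b) site A: |A| = 7, |A ∩ B| = 6; needs A ⊄ B (|A ∖ B| ≥ 1) — true.
(c) site C: |A| = 8, |A ∩ B| = 5; needs |A ∖ B| = 3 — true.
(d) site D: |A| = 5, |A ∩ B| = 3; needs |A ∩ B| / |A| ≥ 3/5 — true.
(e) site B: |A| = 5, |A ∩ B| = 4; needs |A ∖ B| = 2 — false.

4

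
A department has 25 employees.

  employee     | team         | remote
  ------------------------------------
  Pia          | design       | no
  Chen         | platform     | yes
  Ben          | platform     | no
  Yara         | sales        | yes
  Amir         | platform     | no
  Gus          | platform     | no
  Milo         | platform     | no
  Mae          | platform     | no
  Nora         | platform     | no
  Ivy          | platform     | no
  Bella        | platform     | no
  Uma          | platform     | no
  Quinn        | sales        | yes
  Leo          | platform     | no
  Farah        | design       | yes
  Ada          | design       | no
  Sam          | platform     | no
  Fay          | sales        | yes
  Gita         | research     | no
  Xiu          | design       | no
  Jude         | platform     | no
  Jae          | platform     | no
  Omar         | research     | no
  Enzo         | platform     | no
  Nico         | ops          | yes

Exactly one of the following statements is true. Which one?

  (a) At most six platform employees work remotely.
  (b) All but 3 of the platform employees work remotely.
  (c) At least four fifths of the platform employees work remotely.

(a)

|A| = 15, |A ∩ B| = 1, |A ∖ B| = 14.
(a) requires |A ∩ B| ≤ 6: true.
(b) requires |A ∖ B| = 3: false.
(c) requires |A ∩ B| / |A| ≥ 4/5: false.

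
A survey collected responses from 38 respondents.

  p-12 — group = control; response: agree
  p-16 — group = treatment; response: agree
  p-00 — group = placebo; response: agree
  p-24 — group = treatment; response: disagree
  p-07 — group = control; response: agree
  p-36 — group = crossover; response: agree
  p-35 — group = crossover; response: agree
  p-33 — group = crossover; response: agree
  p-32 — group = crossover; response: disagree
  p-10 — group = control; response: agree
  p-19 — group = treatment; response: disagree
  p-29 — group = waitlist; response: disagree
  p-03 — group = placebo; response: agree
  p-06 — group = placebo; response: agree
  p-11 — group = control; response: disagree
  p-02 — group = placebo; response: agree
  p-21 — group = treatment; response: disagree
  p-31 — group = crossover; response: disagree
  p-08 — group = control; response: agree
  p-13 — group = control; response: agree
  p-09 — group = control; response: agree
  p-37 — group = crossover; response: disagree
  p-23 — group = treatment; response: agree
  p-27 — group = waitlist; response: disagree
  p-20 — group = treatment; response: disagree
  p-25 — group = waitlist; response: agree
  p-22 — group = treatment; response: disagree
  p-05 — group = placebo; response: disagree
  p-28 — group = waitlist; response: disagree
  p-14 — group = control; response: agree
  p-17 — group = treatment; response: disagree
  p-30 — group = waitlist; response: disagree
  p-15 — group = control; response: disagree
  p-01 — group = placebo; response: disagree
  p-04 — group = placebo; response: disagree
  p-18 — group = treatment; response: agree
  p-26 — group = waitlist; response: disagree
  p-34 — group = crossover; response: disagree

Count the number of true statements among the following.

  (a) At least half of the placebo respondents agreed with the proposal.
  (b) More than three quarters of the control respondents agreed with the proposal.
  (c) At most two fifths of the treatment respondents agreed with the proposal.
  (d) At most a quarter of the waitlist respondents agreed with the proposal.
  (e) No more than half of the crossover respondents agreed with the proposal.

(a) placebo: |A| = 7, |A ∩ B| = 4; needs |A ∩ B| ≥ |A ∖ B| — true.
(b) control: |A| = 9, |A ∩ B| = 7; needs |A ∩ B| / |A| > 3/4 — true.
(c) treatment: |A| = 9, |A ∩ B| = 3; needs |A ∩ B| / |A| ≤ 2/5 — true.
(d) waitlist: |A| = 6, |A ∩ B| = 1; needs |A ∩ B| / |A| ≤ 1/4 — true.
(e) crossover: |A| = 7, |A ∩ B| = 3; needs |A ∩ B| ≤ |A ∖ B| — true.

5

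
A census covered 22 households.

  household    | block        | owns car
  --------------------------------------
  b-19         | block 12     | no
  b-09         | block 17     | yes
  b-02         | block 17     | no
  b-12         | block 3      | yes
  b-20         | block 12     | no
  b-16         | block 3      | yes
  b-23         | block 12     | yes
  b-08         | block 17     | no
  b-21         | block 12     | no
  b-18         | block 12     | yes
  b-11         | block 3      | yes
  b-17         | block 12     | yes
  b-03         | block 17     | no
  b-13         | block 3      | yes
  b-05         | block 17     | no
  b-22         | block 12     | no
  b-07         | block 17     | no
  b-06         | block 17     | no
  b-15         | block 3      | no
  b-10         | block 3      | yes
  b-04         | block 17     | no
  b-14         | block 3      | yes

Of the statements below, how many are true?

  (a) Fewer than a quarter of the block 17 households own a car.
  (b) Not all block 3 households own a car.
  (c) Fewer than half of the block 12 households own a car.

3

(a) block 17: |A| = 8, |A ∩ B| = 1; needs |A ∩ B| / |A| < 1/4 — true.
(b) block 3: |A| = 7, |A ∩ B| = 6; needs A ⊄ B (|A ∖ B| ≥ 1) — true.
(c) block 12: |A| = 7, |A ∩ B| = 3; needs |A ∩ B| < |A ∖ B| — true.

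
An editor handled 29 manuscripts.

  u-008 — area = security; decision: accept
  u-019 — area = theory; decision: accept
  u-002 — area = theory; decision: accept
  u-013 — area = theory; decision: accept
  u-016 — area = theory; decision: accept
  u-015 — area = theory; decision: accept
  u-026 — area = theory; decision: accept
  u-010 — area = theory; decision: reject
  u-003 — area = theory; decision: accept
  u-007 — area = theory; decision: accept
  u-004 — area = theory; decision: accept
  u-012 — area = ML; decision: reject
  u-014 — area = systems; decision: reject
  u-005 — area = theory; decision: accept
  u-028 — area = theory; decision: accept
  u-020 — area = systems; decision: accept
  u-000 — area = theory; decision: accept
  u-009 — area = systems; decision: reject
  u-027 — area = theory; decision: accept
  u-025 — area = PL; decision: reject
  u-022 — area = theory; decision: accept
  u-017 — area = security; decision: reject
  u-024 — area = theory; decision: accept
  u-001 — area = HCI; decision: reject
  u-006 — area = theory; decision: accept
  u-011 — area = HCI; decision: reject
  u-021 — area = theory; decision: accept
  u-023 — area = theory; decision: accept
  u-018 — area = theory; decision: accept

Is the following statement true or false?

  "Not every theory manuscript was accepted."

True

'Not every theory manuscript was accepted' holds iff A ⊄ B (|A ∖ B| ≥ 1).
|A| = 20, |A ∩ B| = 19, |A ∖ B| = 1.
So the statement is true.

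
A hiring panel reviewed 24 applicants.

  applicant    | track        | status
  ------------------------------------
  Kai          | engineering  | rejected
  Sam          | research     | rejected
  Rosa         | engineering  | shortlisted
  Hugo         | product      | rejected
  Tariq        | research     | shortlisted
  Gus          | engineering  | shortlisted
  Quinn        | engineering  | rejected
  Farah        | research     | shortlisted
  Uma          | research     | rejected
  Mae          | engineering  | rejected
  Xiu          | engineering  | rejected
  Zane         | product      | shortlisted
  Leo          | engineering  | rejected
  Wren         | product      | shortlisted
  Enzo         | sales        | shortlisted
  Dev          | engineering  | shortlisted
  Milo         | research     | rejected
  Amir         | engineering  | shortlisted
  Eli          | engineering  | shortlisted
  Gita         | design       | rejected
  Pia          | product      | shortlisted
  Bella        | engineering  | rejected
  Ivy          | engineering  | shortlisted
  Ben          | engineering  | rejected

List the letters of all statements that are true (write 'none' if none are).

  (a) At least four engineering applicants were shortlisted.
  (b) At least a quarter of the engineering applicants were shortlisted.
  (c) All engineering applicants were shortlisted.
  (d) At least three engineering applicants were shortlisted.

|A| = 13, |A ∩ B| = 6, |A ∖ B| = 7.
(a) |A ∩ B| ≥ 4: holds.
(b) |A ∩ B| / |A| ≥ 1/4: holds.
(c) A ⊆ B, i.e. every element of A is in B (|A ∖ B| = 0): fails.
(d) |A ∩ B| ≥ 3: holds.

(a), (b), (d)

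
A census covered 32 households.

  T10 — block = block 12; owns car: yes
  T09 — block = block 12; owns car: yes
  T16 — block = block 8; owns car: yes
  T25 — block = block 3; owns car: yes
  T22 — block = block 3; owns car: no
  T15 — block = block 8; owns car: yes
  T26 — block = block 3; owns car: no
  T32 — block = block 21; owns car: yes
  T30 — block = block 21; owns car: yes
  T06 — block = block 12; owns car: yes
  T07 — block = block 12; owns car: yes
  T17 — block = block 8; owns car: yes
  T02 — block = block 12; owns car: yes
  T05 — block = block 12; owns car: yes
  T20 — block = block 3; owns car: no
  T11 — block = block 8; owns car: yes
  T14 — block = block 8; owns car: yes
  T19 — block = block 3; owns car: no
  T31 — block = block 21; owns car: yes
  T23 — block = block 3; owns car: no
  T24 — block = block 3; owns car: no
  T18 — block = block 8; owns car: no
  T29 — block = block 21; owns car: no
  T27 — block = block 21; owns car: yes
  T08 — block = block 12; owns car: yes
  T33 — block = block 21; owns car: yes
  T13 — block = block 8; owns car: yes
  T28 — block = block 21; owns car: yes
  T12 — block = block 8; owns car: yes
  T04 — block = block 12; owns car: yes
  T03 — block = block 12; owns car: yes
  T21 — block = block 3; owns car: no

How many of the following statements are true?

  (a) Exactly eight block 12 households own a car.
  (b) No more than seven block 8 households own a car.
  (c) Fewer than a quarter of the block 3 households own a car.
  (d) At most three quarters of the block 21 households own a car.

2

(a) block 12: |A| = 9, |A ∩ B| = 9; needs |A ∩ B| = 8 — false.
(b) block 8: |A| = 8, |A ∩ B| = 7; needs |A ∩ B| ≤ 7 — true.
(c) block 3: |A| = 8, |A ∩ B| = 1; needs |A ∩ B| / |A| < 1/4 — true.
(d) block 21: |A| = 7, |A ∩ B| = 6; needs |A ∩ B| / |A| ≤ 3/4 — false.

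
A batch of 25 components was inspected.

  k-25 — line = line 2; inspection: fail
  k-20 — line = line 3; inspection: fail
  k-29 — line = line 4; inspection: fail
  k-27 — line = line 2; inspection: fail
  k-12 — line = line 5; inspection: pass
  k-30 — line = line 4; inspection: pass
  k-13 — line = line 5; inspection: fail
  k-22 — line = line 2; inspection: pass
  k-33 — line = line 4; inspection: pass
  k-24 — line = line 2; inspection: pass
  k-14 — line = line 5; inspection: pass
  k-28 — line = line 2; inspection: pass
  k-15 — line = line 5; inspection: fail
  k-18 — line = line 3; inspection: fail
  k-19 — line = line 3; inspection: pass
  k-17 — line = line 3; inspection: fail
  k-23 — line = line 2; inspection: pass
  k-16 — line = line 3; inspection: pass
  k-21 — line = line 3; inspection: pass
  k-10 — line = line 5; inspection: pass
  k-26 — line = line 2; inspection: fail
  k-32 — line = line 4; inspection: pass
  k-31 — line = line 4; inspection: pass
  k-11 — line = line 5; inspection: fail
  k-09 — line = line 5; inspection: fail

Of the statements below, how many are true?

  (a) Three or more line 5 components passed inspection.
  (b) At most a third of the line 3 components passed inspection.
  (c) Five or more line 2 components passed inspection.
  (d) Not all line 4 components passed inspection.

2

(a) line 5: |A| = 7, |A ∩ B| = 3; needs |A ∩ B| ≥ 3 — true.
(b) line 3: |A| = 6, |A ∩ B| = 3; needs |A ∩ B| / |A| ≤ 1/3 — false.
(c) line 2: |A| = 7, |A ∩ B| = 4; needs |A ∩ B| ≥ 5 — false.
(d) line 4: |A| = 5, |A ∩ B| = 4; needs A ⊄ B (|A ∖ B| ≥ 1) — true.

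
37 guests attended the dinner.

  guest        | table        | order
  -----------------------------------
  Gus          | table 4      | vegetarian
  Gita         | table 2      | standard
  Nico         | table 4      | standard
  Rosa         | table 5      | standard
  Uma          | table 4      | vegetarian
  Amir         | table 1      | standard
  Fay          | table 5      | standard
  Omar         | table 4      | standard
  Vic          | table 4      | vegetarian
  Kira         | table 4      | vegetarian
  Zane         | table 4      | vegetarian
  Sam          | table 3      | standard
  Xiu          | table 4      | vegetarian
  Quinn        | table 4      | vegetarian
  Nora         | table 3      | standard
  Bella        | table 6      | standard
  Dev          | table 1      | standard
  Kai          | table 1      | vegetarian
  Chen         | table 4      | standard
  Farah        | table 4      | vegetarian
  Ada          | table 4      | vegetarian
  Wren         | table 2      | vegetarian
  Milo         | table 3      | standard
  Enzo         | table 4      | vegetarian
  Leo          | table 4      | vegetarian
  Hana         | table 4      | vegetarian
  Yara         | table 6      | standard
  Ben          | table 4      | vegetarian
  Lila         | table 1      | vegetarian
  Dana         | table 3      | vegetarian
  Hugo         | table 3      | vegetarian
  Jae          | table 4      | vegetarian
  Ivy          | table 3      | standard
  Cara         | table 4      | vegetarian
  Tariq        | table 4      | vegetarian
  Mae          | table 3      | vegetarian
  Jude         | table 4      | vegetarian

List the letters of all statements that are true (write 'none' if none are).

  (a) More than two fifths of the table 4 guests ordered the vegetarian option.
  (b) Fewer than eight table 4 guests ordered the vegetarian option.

|A| = 20, |A ∩ B| = 17, |A ∖ B| = 3.
(a) |A ∩ B| / |A| > 2/5: holds.
(b) |A ∩ B| < 8: fails.

(a)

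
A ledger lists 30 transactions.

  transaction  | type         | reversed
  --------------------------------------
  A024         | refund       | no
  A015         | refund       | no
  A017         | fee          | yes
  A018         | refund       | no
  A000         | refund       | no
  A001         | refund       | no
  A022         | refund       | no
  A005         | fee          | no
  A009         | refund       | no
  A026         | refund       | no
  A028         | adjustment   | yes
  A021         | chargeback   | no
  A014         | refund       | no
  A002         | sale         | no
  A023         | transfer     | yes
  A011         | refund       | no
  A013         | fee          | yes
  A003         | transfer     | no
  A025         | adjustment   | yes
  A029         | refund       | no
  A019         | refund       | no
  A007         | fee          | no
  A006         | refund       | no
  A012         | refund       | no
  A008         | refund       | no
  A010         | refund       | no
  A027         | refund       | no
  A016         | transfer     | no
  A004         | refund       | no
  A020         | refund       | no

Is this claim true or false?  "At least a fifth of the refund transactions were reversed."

Truth condition: |A ∩ B| / |A| ≥ 1/5.
|A| = 19, |A ∩ B| = 0, |A ∖ B| = 19.
|A ∩ B|/|A| = 0/19, so the statement is false.

False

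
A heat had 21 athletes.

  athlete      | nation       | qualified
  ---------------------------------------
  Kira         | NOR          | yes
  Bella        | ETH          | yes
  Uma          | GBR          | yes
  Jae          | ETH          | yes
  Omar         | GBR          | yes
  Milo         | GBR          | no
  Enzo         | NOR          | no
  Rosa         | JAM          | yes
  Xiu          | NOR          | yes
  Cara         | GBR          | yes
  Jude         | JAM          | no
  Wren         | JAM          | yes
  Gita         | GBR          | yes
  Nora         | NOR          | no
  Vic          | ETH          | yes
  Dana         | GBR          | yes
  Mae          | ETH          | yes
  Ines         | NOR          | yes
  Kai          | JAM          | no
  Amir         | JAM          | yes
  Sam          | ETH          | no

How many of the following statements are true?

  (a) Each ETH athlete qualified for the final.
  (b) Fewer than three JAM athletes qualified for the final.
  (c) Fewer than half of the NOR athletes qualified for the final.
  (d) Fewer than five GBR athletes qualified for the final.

0

(a) ETH: |A| = 5, |A ∩ B| = 4; needs A ⊆ B, i.e. every element of A is in B (|A ∖ B| = 0) — false.
(b) JAM: |A| = 5, |A ∩ B| = 3; needs |A ∩ B| < 3 — false.
(c) NOR: |A| = 5, |A ∩ B| = 3; needs |A ∩ B| < |A ∖ B| — false.
(d) GBR: |A| = 6, |A ∩ B| = 5; needs |A ∩ B| < 5 — false.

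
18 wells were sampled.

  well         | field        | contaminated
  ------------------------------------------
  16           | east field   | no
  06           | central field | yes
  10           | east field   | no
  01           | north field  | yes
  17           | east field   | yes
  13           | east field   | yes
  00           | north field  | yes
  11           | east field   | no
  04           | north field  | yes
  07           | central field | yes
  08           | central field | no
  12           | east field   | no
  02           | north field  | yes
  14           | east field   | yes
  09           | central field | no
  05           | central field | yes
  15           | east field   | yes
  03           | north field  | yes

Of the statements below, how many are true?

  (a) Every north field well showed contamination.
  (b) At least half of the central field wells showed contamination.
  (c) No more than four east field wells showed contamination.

3

(a) north field: |A| = 5, |A ∩ B| = 5; needs A ⊆ B, i.e. every element of A is in B (|A ∖ B| = 0) — true.
(b) central field: |A| = 5, |A ∩ B| = 3; needs |A ∩ B| ≥ |A ∖ B| — true.
(c) east field: |A| = 8, |A ∩ B| = 4; needs |A ∩ B| ≤ 4 — true.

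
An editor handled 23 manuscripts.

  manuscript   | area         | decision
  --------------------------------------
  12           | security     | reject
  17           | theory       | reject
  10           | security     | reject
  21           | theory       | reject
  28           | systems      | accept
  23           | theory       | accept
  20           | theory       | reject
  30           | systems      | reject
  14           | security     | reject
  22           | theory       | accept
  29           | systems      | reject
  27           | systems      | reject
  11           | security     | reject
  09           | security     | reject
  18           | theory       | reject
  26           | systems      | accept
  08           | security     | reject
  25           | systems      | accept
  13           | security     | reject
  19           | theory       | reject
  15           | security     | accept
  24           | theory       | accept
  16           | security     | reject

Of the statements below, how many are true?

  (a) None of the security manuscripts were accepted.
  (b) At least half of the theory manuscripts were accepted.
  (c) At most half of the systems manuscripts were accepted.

(a) security: |A| = 9, |A ∩ B| = 1; needs A ∩ B = ∅ (|A ∩ B| = 0) — false.
(b) theory: |A| = 8, |A ∩ B| = 3; needs |A ∩ B| ≥ |A ∖ B| — false.
(c) systems: |A| = 6, |A ∩ B| = 3; needs |A ∩ B| ≤ |A ∖ B| — true.

1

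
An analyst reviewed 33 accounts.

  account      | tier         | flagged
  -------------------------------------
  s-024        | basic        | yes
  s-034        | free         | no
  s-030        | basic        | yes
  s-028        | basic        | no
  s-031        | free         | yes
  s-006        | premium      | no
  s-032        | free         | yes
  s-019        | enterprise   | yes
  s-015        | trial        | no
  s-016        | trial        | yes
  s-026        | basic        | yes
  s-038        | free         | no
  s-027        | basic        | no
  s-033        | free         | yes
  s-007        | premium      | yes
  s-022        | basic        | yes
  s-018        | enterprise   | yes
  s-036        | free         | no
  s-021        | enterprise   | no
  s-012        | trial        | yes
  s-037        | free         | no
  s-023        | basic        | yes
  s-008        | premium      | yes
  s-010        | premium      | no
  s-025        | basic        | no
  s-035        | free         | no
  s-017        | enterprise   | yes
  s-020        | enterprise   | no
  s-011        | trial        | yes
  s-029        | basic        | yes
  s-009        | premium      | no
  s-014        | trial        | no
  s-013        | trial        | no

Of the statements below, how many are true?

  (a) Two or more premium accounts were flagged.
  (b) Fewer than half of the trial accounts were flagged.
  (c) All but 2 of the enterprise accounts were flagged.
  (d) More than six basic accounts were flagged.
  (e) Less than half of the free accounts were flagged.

(a) premium: |A| = 5, |A ∩ B| = 2; needs |A ∩ B| ≥ 2 — true.
(b) trial: |A| = 6, |A ∩ B| = 3; needs |A ∩ B| < |A ∖ B| — false.
(c) enterprise: |A| = 5, |A ∩ B| = 3; needs |A ∖ B| = 2 — true.
(d) basic: |A| = 9, |A ∩ B| = 6; needs |A ∩ B| > 6 — false.
(e) free: |A| = 8, |A ∩ B| = 3; needs |A ∩ B| < |A ∖ B| — true.

3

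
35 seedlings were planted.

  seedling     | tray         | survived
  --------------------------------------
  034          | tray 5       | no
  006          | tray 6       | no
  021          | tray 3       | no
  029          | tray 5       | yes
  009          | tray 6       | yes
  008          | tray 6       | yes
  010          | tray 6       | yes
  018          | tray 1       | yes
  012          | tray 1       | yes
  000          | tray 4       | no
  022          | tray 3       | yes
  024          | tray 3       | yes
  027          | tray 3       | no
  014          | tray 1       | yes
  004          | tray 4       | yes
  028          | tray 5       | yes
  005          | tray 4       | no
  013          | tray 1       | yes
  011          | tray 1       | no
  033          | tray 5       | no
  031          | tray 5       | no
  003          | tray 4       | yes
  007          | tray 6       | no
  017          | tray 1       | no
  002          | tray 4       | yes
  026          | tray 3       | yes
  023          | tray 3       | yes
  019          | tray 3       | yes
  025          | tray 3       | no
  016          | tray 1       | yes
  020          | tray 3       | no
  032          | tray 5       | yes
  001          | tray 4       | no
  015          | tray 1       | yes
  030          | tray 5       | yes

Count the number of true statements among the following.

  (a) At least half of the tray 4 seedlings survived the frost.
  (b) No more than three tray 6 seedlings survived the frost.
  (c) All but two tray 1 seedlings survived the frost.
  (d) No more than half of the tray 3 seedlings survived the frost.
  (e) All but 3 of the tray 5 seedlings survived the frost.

4

(a) tray 4: |A| = 6, |A ∩ B| = 3; needs |A ∩ B| ≥ |A ∖ B| — true.
(b) tray 6: |A| = 5, |A ∩ B| = 3; needs |A ∩ B| ≤ 3 — true.
(c) tray 1: |A| = 8, |A ∩ B| = 6; needs |A ∖ B| = 2 — true.
(d) tray 3: |A| = 9, |A ∩ B| = 5; needs |A ∩ B| ≤ |A ∖ B| — false.
(e) tray 5: |A| = 7, |A ∩ B| = 4; needs |A ∖ B| = 3 — true.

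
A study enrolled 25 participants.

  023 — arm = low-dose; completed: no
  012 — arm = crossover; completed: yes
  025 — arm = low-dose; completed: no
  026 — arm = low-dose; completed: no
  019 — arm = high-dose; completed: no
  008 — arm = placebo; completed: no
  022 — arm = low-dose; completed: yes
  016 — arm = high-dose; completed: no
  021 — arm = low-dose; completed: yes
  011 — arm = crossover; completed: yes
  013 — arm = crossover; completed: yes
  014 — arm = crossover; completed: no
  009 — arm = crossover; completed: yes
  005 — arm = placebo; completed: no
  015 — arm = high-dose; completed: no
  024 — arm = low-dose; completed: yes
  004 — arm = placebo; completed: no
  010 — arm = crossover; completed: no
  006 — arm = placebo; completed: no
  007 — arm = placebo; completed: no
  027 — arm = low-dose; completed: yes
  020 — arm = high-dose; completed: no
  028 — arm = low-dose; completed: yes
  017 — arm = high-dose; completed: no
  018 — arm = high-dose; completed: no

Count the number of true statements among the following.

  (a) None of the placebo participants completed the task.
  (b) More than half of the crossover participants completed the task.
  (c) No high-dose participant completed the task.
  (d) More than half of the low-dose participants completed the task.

(a) placebo: |A| = 5, |A ∩ B| = 0; needs A ∩ B = ∅ (|A ∩ B| = 0) — true.
(b) crossover: |A| = 6, |A ∩ B| = 4; needs |A ∩ B| > |A ∖ B| — true.
(c) high-dose: |A| = 6, |A ∩ B| = 0; needs A ∩ B = ∅ (|A ∩ B| = 0) — true.
(d) low-dose: |A| = 8, |A ∩ B| = 5; needs |A ∩ B| > |A ∖ B| — true.

4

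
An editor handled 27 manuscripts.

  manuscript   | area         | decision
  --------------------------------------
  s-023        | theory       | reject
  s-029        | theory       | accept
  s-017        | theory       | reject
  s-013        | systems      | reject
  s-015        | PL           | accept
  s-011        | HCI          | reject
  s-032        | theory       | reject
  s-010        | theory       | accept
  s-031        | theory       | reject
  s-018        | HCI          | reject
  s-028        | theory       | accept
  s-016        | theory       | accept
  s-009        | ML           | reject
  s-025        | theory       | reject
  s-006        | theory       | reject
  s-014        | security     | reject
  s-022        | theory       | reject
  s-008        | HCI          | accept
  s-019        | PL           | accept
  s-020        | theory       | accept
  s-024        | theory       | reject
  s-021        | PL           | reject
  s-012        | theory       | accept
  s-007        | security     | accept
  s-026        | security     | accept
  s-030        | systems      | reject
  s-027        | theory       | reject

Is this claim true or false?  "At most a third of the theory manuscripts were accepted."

False

The determiner here denotes the relation: |A ∩ B| / |A| ≤ 1/3.
|A| = 15, |A ∩ B| = 6, |A ∖ B| = 9.
|A ∩ B|/|A| = 6/15, so the statement is false.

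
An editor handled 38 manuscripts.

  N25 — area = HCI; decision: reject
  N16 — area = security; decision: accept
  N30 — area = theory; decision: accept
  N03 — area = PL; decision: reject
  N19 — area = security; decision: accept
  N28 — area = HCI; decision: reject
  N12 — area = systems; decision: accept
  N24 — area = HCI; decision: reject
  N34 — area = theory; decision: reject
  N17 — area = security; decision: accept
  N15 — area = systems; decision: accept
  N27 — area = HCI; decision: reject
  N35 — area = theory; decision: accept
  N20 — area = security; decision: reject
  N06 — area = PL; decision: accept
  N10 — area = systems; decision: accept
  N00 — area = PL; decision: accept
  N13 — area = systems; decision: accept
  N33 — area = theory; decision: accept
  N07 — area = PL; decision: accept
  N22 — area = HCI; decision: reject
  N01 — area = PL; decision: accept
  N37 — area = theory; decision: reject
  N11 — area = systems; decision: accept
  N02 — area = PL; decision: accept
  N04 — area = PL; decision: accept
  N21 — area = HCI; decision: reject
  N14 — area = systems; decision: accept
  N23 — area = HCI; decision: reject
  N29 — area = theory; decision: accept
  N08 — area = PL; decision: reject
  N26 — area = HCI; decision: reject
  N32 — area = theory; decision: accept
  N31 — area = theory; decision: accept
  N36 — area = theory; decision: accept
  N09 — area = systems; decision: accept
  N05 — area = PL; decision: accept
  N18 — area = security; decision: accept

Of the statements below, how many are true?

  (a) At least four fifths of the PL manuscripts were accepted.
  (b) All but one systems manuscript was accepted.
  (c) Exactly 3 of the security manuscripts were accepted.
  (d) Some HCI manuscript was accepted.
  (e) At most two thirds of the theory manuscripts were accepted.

(a) PL: |A| = 9, |A ∩ B| = 7; needs |A ∩ B| / |A| ≥ 4/5 — false.
(b) systems: |A| = 7, |A ∩ B| = 7; needs |A ∖ B| = 1 — false.
(c) security: |A| = 5, |A ∩ B| = 4; needs |A ∩ B| = 3 — false.
(d) HCI: |A| = 8, |A ∩ B| = 0; needs A ∩ B ≠ ∅ (|A ∩ B| ≥ 1) — false.
(e) theory: |A| = 9, |A ∩ B| = 7; needs |A ∩ B| / |A| ≤ 2/3 — false.

0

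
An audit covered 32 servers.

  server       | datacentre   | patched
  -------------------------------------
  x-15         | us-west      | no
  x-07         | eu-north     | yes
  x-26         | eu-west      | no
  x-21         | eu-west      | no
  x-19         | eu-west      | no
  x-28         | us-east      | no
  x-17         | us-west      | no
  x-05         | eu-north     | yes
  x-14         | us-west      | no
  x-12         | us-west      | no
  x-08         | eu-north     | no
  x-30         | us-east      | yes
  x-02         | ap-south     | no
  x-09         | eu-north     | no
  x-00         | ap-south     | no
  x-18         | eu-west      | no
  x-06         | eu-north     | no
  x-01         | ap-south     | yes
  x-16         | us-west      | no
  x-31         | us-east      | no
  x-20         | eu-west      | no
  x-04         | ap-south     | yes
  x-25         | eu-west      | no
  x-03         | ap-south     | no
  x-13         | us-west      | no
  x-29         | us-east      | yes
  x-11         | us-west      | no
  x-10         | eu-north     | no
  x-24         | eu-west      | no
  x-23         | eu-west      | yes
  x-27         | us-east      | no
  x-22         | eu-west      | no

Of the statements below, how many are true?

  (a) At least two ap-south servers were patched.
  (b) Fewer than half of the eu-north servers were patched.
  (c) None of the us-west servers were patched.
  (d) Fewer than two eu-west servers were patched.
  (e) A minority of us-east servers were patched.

(a) ap-south: |A| = 5, |A ∩ B| = 2; needs |A ∩ B| ≥ 2 — true.
(b) eu-north: |A| = 6, |A ∩ B| = 2; needs |A ∩ B| < |A ∖ B| — true.
(c) us-west: |A| = 7, |A ∩ B| = 0; needs A ∩ B = ∅ (|A ∩ B| = 0) — true.
(d) eu-west: |A| = 9, |A ∩ B| = 1; needs |A ∩ B| < 2 — true.
(e) us-east: |A| = 5, |A ∩ B| = 2; needs |A ∩ B| < |A ∖ B| — true.

5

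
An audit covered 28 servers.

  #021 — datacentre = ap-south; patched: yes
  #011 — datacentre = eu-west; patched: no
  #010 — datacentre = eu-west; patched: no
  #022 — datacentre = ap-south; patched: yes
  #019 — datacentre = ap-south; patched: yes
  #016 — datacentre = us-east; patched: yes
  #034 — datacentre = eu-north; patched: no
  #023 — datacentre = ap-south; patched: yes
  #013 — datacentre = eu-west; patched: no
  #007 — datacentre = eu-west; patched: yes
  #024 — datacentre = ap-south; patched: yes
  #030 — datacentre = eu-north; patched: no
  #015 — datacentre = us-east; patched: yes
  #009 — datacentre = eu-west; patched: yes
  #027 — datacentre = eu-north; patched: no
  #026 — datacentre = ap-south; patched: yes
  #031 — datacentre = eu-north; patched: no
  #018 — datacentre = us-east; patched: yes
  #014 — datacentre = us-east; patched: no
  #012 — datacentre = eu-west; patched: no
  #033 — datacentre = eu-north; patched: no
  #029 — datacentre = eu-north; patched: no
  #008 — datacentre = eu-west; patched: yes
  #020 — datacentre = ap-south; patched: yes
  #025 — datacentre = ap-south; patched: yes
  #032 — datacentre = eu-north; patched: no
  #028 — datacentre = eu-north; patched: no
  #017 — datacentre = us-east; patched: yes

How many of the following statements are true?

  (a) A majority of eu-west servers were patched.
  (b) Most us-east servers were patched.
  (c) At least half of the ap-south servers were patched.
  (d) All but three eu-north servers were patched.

(a) eu-west: |A| = 7, |A ∩ B| = 3; needs |A ∩ B| > |A ∖ B| — false.
(b) us-east: |A| = 5, |A ∩ B| = 4; needs |A ∩ B| > |A ∖ B| — true.
(c) ap-south: |A| = 8, |A ∩ B| = 8; needs |A ∩ B| ≥ |A ∖ B| — true.
(d) eu-north: |A| = 8, |A ∩ B| = 0; needs |A ∖ B| = 3 — false.

2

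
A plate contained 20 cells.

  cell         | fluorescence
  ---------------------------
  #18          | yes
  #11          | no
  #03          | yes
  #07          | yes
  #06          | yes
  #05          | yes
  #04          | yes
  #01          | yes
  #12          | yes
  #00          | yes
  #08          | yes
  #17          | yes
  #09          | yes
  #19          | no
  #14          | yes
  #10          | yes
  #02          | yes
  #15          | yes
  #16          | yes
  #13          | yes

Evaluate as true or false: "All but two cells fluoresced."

Truth condition: |A ∖ B| = 2.
|A| = 20, |A ∩ B| = 18, |A ∖ B| = 2.
|A ∖ B| = 2, so the statement is true.

True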